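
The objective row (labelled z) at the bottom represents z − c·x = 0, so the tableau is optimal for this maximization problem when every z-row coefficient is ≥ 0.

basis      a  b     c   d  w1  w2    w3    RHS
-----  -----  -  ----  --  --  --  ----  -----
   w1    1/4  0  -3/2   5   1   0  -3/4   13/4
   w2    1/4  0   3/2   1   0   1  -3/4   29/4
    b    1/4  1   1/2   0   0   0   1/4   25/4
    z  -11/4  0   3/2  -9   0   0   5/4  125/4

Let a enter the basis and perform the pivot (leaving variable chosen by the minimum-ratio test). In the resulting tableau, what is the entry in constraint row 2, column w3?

0

Ratio test on column a — row 1: (13/4)/(1/4) = 13; row 2: (29/4)/(1/4) = 29; row 3: (25/4)/(1/4) = 25. Minimum is 13 at row 1 (w1 leaves); pivot element 1/4.
Divide row 1 by 1/4; eliminate column a from the other rows.
Row 2 update in column w3: -3/4 − (1/4)·(-3) = 0.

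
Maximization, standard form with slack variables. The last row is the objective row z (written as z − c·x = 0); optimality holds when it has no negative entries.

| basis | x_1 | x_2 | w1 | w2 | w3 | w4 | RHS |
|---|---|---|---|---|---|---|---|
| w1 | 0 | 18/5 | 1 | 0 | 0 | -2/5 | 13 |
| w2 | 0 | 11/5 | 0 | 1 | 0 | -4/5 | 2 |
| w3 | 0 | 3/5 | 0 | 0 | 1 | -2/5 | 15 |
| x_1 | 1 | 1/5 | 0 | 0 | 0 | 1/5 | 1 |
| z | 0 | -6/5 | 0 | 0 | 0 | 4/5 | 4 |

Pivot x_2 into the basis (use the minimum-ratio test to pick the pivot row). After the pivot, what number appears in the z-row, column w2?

Ratio test on column x_2 — row 1: 13/(18/5) = 65/18; row 2: 2/(11/5) = 10/11; row 3: 15/(3/5) = 25; row 4: 1/(1/5) = 5. Minimum is 10/11 at row 2 (w2 leaves); pivot element 11/5.
Divide row 2 by 11/5; eliminate column x_2 from the other rows.
z-row update in column w2: 0 − (-6/5)·(5/11) = 6/11.

6/11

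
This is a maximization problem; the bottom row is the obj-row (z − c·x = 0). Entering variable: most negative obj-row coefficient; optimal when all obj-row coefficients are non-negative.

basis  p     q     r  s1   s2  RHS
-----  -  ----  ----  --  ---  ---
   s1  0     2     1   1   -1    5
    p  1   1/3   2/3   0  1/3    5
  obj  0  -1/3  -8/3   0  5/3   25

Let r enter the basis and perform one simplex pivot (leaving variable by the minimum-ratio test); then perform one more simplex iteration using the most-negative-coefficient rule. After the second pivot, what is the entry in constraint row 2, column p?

Ratio test on column r — row 1: 5/1 = 5; row 2: 5/(2/3) = 15/2. Minimum is 5 at row 1 (s1 leaves); pivot element 1.
Divide row 1 by 1; eliminate column r from the other rows.
Second iteration: most negative obj-row entry is -1 in column s2, so s2 enters.
Ratio test on column s2 — row 1: entry -1 ≤ 0; row 2: (5/3)/1 = 5/3. Minimum is 5/3 at row 2 (p leaves); pivot element 1.
Divide row 2 by 1; eliminate column s2 from the other rows.
After both pivots, the entry at constraint row 2, column p is 1.

1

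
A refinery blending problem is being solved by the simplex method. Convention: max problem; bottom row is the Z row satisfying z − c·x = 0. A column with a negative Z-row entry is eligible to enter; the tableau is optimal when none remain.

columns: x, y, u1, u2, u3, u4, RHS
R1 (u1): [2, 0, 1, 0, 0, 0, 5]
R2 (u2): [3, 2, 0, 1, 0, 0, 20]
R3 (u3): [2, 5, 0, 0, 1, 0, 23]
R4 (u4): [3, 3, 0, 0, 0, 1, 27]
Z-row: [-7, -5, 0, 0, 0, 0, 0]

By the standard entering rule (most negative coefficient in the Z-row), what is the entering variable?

Negative Z-row entries: x: -7, y: -5.
The most negative is -7 in column x, so x enters.

x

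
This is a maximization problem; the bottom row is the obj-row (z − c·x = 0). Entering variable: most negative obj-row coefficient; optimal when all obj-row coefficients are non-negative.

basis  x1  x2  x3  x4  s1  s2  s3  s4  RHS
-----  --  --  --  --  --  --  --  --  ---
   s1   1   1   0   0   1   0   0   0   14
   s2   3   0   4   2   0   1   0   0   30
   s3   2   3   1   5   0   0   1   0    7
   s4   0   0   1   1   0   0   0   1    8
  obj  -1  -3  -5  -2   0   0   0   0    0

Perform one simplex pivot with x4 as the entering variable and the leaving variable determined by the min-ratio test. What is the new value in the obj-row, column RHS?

Ratio test on column x4 — row 1: entry 0 ≤ 0; row 2: 30/2 = 15; row 3: 7/5 = 7/5; row 4: 8/1 = 8. Minimum is 7/5 at row 3 (s3 leaves); pivot element 5.
Divide row 3 by 5; eliminate column x4 from the other rows.
obj-row update in column RHS: 0 − (-2)·(7/5) = 14/5.

14/5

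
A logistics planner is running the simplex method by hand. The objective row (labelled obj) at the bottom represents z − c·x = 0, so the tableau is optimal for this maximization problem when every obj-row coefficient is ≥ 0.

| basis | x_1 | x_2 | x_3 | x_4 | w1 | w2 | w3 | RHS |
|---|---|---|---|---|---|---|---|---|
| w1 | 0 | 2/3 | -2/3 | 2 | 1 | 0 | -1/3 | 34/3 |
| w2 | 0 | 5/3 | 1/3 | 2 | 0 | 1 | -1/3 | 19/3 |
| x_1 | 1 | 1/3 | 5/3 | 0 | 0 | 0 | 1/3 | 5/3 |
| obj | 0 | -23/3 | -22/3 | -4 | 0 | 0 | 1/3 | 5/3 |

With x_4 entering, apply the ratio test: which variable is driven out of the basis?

Column x_4 entries and ratios — w1: (34/3)/2 = 17/3; w2: (19/3)/2 = 19/6; x_1: 0 ≤ 0, skip.
Smallest ratio is 19/6 in the row of w2, so w2 leaves.

w2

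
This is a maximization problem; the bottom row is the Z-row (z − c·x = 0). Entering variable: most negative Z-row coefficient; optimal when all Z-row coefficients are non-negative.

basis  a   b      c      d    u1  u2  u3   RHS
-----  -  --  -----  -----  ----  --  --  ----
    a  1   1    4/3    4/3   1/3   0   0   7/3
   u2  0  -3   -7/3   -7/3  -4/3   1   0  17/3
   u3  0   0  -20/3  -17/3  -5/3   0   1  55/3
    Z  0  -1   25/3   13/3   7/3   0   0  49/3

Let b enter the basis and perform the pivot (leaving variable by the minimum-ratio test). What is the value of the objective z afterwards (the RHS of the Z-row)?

56/3

Ratio test on column b — row 1: (7/3)/1 = 7/3; row 2: entry -3 ≤ 0; row 3: entry 0 ≤ 0. Minimum is 7/3 at row 1 (a leaves); pivot element 1.
Pivot on row 1; the Z-row RHS becomes 49/3 − (-1)·(7/3) = 56/3.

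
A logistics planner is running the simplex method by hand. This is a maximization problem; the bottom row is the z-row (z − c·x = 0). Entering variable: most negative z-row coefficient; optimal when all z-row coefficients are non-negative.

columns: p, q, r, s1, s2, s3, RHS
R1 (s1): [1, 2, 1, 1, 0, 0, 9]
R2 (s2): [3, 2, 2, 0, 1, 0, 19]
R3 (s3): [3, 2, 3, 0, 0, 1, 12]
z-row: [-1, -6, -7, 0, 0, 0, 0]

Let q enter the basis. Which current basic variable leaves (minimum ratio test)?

Column q entries and ratios — s1: 9/2 = 9/2; s2: 19/2 = 19/2; s3: 12/2 = 6.
Smallest ratio is 9/2 in the row of s1, so s1 leaves.

s1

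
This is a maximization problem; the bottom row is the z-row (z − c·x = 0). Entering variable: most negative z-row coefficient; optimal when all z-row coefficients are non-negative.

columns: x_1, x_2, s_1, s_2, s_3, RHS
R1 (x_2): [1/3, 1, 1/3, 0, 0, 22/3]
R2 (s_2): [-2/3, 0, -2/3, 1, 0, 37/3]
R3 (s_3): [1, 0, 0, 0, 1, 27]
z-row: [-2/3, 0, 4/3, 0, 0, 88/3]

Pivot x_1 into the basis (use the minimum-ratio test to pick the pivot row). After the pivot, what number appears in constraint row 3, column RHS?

Ratio test on column x_1 — row 1: (22/3)/(1/3) = 22; row 2: entry -2/3 ≤ 0; row 3: 27/1 = 27. Minimum is 22 at row 1 (x_2 leaves); pivot element 1/3.
Divide row 1 by 1/3; eliminate column x_1 from the other rows.
Row 3 update in column RHS: 27 − 1·22 = 5.

5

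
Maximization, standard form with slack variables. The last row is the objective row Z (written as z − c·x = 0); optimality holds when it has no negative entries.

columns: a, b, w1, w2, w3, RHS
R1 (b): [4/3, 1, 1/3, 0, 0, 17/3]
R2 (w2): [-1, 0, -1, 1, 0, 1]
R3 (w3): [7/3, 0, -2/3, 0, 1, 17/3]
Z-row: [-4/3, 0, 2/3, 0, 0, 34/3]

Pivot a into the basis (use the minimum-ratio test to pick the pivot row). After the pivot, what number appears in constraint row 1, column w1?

5/7

Ratio test on column a — row 1: (17/3)/(4/3) = 17/4; row 2: entry -1 ≤ 0; row 3: (17/3)/(7/3) = 17/7. Minimum is 17/7 at row 3 (w3 leaves); pivot element 7/3.
Divide row 3 by 7/3; eliminate column a from the other rows.
Row 1 update in column w1: 1/3 − (4/3)·(-2/7) = 5/7.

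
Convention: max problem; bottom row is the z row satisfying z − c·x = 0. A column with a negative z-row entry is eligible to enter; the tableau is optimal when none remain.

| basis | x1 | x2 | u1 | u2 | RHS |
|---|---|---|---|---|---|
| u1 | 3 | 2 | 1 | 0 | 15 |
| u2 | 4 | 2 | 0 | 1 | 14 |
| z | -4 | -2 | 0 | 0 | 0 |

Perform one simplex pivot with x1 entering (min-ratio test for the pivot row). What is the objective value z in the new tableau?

14

Ratio test on column x1 — row 1: 15/3 = 5; row 2: 14/4 = 7/2. Minimum is 7/2 at row 2 (u2 leaves); pivot element 4.
Pivot on row 2; the z-row RHS becomes 0 − (-4)·(7/2) = 14.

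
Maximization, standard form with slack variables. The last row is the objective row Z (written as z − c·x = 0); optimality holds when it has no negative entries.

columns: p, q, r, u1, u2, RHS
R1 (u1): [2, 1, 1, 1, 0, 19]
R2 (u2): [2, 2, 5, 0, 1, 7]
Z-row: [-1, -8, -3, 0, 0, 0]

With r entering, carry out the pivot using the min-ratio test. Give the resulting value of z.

Ratio test on column r — row 1: 19/1 = 19; row 2: 7/5 = 7/5. Minimum is 7/5 at row 2 (u2 leaves); pivot element 5.
Pivot on row 2; the Z-row RHS becomes 0 − (-3)·(7/5) = 21/5.

21/5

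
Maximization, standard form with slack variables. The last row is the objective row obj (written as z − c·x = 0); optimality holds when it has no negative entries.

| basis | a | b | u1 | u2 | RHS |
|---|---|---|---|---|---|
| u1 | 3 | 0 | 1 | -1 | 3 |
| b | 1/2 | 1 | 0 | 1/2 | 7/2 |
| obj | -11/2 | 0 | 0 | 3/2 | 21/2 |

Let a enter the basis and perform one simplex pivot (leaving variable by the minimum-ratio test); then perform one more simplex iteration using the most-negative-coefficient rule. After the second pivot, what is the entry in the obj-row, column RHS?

35/2

Ratio test on column a — row 1: 3/3 = 1; row 2: (7/2)/(1/2) = 7. Minimum is 1 at row 1 (u1 leaves); pivot element 3.
Divide row 1 by 3; eliminate column a from the other rows.
Second iteration: most negative obj-row entry is -1/3 in column u2, so u2 enters.
Ratio test on column u2 — row 1: entry -1/3 ≤ 0; row 2: 3/(2/3) = 9/2. Minimum is 9/2 at row 2 (b leaves); pivot element 2/3.
Divide row 2 by 2/3; eliminate column u2 from the other rows.
After both pivots, the entry at the obj-row, column RHS is 35/2.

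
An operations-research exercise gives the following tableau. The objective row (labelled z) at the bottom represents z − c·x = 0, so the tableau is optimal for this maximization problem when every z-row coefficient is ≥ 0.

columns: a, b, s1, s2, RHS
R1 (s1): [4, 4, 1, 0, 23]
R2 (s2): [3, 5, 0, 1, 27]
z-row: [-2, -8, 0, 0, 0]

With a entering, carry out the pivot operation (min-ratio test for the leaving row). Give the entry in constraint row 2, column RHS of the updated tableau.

39/4

Ratio test on column a — row 1: 23/4 = 23/4; row 2: 27/3 = 9. Minimum is 23/4 at row 1 (s1 leaves); pivot element 4.
Divide row 1 by 4; eliminate column a from the other rows.
Row 2 update in column RHS: 27 − 3·(23/4) = 39/4.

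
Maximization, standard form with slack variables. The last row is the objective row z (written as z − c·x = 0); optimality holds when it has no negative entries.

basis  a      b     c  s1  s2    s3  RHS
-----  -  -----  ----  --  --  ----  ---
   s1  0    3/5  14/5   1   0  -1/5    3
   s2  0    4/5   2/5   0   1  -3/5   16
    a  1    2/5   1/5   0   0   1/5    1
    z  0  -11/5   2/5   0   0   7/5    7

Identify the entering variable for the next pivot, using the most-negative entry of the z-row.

b

Negative z-row entries: b: -11/5.
The most negative is -11/5 in column b, so b enters.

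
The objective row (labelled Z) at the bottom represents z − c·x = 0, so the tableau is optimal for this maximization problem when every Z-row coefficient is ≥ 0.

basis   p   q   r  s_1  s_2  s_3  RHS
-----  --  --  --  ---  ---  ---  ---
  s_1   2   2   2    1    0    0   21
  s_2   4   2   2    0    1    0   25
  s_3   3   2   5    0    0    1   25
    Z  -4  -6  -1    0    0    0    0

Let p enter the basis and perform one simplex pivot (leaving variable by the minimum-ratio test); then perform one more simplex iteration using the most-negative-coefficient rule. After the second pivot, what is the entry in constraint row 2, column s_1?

Ratio test on column p — row 1: 21/2 = 21/2; row 2: 25/4 = 25/4; row 3: 25/3 = 25/3. Minimum is 25/4 at row 2 (s_2 leaves); pivot element 4.
Divide row 2 by 4; eliminate column p from the other rows.
Second iteration: most negative Z-row entry is -4 in column q, so q enters.
Ratio test on column q — row 1: (17/2)/1 = 17/2; row 2: (25/4)/(1/2) = 25/2; row 3: (25/4)/(1/2) = 25/2. Minimum is 17/2 at row 1 (s_1 leaves); pivot element 1.
Divide row 1 by 1; eliminate column q from the other rows.
After both pivots, the entry at constraint row 2, column s_1 is -1/2.

-1/2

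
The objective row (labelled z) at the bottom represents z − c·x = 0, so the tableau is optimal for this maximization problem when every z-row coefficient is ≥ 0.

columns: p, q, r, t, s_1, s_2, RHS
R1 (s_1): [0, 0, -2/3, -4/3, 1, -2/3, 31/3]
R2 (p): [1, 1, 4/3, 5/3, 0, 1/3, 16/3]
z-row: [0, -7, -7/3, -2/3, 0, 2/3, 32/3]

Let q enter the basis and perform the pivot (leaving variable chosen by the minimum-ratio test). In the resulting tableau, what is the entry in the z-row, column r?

7

Ratio test on column q — row 1: entry 0 ≤ 0; row 2: (16/3)/1 = 16/3. Minimum is 16/3 at row 2 (p leaves); pivot element 1.
Divide row 2 by 1; eliminate column q from the other rows.
z-row update in column r: -7/3 − (-7)·(4/3) = 7.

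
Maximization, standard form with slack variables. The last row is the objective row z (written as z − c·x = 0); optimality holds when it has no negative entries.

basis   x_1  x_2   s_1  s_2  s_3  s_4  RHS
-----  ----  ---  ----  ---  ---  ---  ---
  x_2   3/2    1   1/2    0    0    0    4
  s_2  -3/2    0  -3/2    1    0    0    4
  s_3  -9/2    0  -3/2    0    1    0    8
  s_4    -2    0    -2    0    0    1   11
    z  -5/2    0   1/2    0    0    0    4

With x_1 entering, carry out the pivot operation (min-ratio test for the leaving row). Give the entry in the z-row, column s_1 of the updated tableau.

4/3

Ratio test on column x_1 — row 1: 4/(3/2) = 8/3; row 2: entry -3/2 ≤ 0; row 3: entry -9/2 ≤ 0; row 4: entry -2 ≤ 0. Minimum is 8/3 at row 1 (x_2 leaves); pivot element 3/2.
Divide row 1 by 3/2; eliminate column x_1 from the other rows.
z-row update in column s_1: 1/2 − (-5/2)·(1/3) = 4/3.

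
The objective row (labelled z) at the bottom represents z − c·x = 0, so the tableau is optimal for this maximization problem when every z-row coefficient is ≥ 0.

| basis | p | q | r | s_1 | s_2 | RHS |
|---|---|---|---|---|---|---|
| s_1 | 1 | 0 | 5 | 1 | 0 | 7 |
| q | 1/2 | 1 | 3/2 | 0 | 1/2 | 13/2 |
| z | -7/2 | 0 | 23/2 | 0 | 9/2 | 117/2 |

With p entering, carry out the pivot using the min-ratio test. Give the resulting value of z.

Ratio test on column p — row 1: 7/1 = 7; row 2: (13/2)/(1/2) = 13. Minimum is 7 at row 1 (s_1 leaves); pivot element 1.
Pivot on row 1; the z-row RHS becomes 117/2 − (-7/2)·7 = 83.

83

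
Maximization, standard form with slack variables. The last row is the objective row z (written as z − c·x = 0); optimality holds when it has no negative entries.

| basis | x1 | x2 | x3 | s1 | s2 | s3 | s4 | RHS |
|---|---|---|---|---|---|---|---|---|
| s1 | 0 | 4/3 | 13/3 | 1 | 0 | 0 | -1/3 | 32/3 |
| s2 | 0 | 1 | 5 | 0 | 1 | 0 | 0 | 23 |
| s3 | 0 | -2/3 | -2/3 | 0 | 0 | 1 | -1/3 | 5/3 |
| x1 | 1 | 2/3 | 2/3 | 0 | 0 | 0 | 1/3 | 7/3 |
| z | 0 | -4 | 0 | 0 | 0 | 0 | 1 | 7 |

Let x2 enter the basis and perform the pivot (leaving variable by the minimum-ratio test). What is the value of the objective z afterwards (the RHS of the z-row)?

21

Ratio test on column x2 — row 1: (32/3)/(4/3) = 8; row 2: 23/1 = 23; row 3: entry -2/3 ≤ 0; row 4: (7/3)/(2/3) = 7/2. Minimum is 7/2 at row 4 (x1 leaves); pivot element 2/3.
Pivot on row 4; the z-row RHS becomes 7 − (-4)·(7/2) = 21.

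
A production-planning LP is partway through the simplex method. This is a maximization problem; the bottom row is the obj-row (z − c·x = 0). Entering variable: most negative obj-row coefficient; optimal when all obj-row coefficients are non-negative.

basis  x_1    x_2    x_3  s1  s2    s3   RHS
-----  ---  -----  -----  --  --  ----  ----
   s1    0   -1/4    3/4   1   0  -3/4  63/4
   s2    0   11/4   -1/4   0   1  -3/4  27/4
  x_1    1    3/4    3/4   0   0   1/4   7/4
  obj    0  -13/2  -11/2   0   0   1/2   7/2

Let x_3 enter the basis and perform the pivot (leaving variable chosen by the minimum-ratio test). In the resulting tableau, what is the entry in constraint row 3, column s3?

1/3

Ratio test on column x_3 — row 1: (63/4)/(3/4) = 21; row 2: entry -1/4 ≤ 0; row 3: (7/4)/(3/4) = 7/3. Minimum is 7/3 at row 3 (x_1 leaves); pivot element 3/4.
Divide row 3 by 3/4; eliminate column x_3 from the other rows.
In the new row 3, the s3 entry is the old entry divided by the pivot: (1/4)/(3/4) = 1/3.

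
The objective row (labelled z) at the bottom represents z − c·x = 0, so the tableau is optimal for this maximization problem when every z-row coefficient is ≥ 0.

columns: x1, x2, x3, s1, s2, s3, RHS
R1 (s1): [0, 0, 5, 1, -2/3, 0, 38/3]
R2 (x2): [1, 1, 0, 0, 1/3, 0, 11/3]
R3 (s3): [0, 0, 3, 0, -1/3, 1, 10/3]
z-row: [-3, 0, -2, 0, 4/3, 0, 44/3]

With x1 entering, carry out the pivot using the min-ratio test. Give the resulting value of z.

77/3

Ratio test on column x1 — row 1: entry 0 ≤ 0; row 2: (11/3)/1 = 11/3; row 3: entry 0 ≤ 0. Minimum is 11/3 at row 2 (x2 leaves); pivot element 1.
Pivot on row 2; the z-row RHS becomes 44/3 − (-3)·(11/3) = 77/3.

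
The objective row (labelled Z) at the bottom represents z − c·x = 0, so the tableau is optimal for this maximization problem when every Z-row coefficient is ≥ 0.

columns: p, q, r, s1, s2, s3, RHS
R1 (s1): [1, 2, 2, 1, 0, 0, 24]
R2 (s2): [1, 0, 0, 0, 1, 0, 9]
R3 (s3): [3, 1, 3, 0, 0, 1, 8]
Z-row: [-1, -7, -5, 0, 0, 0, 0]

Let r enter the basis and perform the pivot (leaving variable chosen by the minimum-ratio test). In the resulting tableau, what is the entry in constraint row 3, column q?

Ratio test on column r — row 1: 24/2 = 12; row 2: entry 0 ≤ 0; row 3: 8/3 = 8/3. Minimum is 8/3 at row 3 (s3 leaves); pivot element 3.
Divide row 3 by 3; eliminate column r from the other rows.
In the new row 3, the q entry is the old entry divided by the pivot: 1/3 = 1/3.

1/3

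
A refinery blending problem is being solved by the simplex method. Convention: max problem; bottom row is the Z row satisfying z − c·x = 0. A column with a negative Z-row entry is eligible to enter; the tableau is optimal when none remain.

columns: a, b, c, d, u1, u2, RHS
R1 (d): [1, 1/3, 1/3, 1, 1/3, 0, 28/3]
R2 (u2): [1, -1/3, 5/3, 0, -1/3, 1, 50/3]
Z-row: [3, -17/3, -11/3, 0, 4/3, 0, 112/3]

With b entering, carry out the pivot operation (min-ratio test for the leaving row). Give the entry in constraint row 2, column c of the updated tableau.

Ratio test on column b — row 1: (28/3)/(1/3) = 28; row 2: entry -1/3 ≤ 0. Minimum is 28 at row 1 (d leaves); pivot element 1/3.
Divide row 1 by 1/3; eliminate column b from the other rows.
Row 2 update in column c: 5/3 − (-1/3)·1 = 2.

2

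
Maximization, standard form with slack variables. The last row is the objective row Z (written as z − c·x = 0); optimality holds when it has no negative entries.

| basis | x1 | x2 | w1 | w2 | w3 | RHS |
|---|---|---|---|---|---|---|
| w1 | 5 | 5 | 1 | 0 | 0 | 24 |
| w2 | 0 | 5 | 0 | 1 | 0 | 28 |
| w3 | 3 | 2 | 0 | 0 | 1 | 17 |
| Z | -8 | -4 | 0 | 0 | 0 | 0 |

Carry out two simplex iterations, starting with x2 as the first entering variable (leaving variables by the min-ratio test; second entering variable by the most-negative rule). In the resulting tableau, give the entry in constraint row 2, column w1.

0

Ratio test on column x2 — row 1: 24/5 = 24/5; row 2: 28/5 = 28/5; row 3: 17/2 = 17/2. Minimum is 24/5 at row 1 (w1 leaves); pivot element 5.
Divide row 1 by 5; eliminate column x2 from the other rows.
Second iteration: most negative Z-row entry is -4 in column x1, so x1 enters.
Ratio test on column x1 — row 1: (24/5)/1 = 24/5; row 2: entry -5 ≤ 0; row 3: (37/5)/1 = 37/5. Minimum is 24/5 at row 1 (x2 leaves); pivot element 1.
Divide row 1 by 1; eliminate column x1 from the other rows.
After both pivots, the entry at constraint row 2, column w1 is 0.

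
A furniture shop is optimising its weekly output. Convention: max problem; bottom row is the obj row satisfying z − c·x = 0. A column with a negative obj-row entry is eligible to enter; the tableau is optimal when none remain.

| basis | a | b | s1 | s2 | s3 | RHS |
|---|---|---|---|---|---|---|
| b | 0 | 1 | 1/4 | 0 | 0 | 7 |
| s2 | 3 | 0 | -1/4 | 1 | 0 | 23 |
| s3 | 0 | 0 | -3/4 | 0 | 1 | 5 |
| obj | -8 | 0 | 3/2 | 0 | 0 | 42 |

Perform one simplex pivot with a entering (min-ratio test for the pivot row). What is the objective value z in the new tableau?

310/3

Ratio test on column a — row 1: entry 0 ≤ 0; row 2: 23/3 = 23/3; row 3: entry 0 ≤ 0. Minimum is 23/3 at row 2 (s2 leaves); pivot element 3.
Pivot on row 2; the obj-row RHS becomes 42 − (-8)·(23/3) = 310/3.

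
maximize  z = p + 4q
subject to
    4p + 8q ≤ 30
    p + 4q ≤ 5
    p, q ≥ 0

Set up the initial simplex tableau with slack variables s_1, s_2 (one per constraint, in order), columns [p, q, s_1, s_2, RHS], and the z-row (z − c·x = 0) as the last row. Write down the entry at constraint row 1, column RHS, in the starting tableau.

The RHS of constraint 1 is b_1 = 30.

30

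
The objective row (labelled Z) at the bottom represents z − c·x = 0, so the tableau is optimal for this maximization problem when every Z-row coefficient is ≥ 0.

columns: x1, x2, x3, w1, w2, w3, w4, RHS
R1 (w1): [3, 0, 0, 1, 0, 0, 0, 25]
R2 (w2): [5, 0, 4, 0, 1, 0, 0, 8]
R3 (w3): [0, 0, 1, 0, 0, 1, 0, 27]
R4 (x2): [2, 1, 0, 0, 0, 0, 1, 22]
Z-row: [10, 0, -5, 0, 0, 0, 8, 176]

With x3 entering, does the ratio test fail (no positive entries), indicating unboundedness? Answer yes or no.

Column x3 has positive entries in row(s) 2, 3, so the ratio test bounds it — not unbounded.

no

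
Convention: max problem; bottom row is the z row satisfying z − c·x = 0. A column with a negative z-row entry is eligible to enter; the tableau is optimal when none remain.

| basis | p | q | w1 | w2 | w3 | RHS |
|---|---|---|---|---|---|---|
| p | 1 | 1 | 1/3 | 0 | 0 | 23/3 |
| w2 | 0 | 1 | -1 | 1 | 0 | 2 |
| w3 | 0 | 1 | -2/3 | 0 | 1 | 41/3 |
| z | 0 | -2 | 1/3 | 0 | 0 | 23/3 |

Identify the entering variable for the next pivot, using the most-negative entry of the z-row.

Negative z-row entries: q: -2.
The most negative is -2 in column q, so q enters.

q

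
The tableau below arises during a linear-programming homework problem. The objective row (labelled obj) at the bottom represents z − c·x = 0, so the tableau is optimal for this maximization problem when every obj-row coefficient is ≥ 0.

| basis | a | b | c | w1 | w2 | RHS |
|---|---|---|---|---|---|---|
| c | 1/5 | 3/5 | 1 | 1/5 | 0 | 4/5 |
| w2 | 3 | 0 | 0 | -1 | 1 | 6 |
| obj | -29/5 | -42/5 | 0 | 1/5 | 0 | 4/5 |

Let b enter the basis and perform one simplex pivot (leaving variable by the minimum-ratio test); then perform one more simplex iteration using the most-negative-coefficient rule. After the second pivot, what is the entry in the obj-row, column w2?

1

Ratio test on column b — row 1: (4/5)/(3/5) = 4/3; row 2: entry 0 ≤ 0. Minimum is 4/3 at row 1 (c leaves); pivot element 3/5.
Divide row 1 by 3/5; eliminate column b from the other rows.
Second iteration: most negative obj-row entry is -3 in column a, so a enters.
Ratio test on column a — row 1: (4/3)/(1/3) = 4; row 2: 6/3 = 2. Minimum is 2 at row 2 (w2 leaves); pivot element 3.
Divide row 2 by 3; eliminate column a from the other rows.
After both pivots, the entry at the obj-row, column w2 is 1.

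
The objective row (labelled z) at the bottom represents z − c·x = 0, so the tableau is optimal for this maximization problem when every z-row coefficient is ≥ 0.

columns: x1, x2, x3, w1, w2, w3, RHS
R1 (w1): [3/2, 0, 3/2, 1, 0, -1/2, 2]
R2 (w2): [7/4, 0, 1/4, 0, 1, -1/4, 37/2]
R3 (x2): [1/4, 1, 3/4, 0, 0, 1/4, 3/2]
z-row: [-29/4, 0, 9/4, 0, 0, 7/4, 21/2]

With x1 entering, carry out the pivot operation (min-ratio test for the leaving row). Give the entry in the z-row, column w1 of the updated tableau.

29/6

Ratio test on column x1 — row 1: 2/(3/2) = 4/3; row 2: (37/2)/(7/4) = 74/7; row 3: (3/2)/(1/4) = 6. Minimum is 4/3 at row 1 (w1 leaves); pivot element 3/2.
Divide row 1 by 3/2; eliminate column x1 from the other rows.
z-row update in column w1: 0 − (-29/4)·(2/3) = 29/6.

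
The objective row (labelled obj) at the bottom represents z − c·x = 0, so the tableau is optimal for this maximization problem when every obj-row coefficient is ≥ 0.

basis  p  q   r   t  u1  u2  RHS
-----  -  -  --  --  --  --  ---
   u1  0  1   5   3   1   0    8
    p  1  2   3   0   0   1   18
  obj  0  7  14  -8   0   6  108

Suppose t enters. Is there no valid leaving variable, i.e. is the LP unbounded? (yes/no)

Column t has positive entries in row(s) 1, so the ratio test bounds it — not unbounded.

no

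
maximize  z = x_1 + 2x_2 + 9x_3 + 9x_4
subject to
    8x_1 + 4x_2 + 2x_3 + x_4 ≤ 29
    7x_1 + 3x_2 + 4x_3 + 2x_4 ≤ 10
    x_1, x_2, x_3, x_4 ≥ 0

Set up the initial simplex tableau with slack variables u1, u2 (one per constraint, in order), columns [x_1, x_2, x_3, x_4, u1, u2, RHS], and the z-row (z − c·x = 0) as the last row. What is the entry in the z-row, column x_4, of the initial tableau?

-9

The z-row carries the negated objective coefficients: the x_4 entry is -9.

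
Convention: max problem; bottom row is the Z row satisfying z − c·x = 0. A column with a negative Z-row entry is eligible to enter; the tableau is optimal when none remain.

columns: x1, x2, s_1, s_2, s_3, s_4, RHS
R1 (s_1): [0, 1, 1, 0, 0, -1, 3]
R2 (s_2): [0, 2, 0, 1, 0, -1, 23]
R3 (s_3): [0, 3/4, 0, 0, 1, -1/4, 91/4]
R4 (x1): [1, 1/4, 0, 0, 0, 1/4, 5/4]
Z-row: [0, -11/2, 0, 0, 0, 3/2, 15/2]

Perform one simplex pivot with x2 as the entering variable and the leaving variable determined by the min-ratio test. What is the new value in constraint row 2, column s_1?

Ratio test on column x2 — row 1: 3/1 = 3; row 2: 23/2 = 23/2; row 3: (91/4)/(3/4) = 91/3; row 4: (5/4)/(1/4) = 5. Minimum is 3 at row 1 (s_1 leaves); pivot element 1.
Divide row 1 by 1; eliminate column x2 from the other rows.
Row 2 update in column s_1: 0 − 2·1 = -2.

-2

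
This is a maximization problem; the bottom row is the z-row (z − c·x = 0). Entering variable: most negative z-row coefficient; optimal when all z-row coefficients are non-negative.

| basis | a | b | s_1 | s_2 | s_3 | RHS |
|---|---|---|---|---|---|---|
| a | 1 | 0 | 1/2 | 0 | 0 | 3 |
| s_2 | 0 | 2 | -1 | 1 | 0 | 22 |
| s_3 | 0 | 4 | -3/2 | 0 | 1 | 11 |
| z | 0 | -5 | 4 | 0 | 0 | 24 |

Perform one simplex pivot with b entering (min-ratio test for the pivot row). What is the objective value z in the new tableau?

Ratio test on column b — row 1: entry 0 ≤ 0; row 2: 22/2 = 11; row 3: 11/4 = 11/4. Minimum is 11/4 at row 3 (s_3 leaves); pivot element 4.
Pivot on row 3; the z-row RHS becomes 24 − (-5)·(11/4) = 151/4.

151/4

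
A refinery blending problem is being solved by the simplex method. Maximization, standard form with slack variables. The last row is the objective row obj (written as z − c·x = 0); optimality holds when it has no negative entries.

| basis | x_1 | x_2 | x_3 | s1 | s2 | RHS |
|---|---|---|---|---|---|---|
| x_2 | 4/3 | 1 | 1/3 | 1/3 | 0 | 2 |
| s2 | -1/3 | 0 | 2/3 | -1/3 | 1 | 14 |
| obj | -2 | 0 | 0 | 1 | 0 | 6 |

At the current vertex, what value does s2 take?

s2 is basic (row 2); its value is the RHS of that row, 14.

14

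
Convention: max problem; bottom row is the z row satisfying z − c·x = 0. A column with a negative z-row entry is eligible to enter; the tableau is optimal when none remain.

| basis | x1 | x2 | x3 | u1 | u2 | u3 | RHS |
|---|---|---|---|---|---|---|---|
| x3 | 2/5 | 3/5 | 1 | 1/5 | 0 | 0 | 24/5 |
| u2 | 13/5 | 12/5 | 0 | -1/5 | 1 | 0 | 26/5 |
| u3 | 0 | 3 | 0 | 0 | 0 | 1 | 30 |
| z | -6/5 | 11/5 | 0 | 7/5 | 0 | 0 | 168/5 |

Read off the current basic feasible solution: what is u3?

30

u3 is basic (row 3); its value is the RHS of that row, 30.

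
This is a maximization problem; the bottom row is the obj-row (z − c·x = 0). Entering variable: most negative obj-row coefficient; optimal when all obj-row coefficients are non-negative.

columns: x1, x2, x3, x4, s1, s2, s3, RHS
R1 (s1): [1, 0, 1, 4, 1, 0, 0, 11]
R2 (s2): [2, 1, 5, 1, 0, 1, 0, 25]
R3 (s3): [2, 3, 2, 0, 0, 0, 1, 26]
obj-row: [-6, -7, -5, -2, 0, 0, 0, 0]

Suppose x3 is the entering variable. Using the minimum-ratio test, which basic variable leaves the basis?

s2

Column x3 entries and ratios — s1: 11/1 = 11; s2: 25/5 = 5; s3: 26/2 = 13.
Smallest ratio is 5 in the row of s2, so s2 leaves.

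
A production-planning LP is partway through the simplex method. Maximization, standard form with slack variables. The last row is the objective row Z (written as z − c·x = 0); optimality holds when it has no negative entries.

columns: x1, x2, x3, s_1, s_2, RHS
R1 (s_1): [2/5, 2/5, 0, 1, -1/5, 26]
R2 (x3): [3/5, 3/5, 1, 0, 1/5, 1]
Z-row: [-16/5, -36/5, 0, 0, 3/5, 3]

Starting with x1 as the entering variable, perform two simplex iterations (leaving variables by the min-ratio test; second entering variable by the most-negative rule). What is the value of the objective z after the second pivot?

15

Ratio test on column x1 — row 1: 26/(2/5) = 65; row 2: 1/(3/5) = 5/3. Minimum is 5/3 at row 2 (x3 leaves); pivot element 3/5.
Pivot on row 2; the Z-row RHS becomes 3 − (-16/5)·(5/3) = 25/3.
Next entering variable (most negative Z-row entry -4): x2.
Ratio test on column x2 — row 1: entry 0 ≤ 0; row 2: (5/3)/1 = 5/3. Minimum is 5/3 at row 2 (x1 leaves); pivot element 1.
After the second pivot the Z-row RHS is 25/3 − (-4)·(5/3) = 15.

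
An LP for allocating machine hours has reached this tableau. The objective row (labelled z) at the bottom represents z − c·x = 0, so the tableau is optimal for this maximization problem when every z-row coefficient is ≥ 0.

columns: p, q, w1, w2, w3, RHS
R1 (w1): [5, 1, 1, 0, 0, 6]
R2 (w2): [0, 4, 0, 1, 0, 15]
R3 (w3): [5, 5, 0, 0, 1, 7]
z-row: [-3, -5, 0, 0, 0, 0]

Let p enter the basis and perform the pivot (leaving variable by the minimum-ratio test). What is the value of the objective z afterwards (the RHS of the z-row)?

Ratio test on column p — row 1: 6/5 = 6/5; row 2: entry 0 ≤ 0; row 3: 7/5 = 7/5. Minimum is 6/5 at row 1 (w1 leaves); pivot element 5.
Pivot on row 1; the z-row RHS becomes 0 − (-3)·(6/5) = 18/5.

18/5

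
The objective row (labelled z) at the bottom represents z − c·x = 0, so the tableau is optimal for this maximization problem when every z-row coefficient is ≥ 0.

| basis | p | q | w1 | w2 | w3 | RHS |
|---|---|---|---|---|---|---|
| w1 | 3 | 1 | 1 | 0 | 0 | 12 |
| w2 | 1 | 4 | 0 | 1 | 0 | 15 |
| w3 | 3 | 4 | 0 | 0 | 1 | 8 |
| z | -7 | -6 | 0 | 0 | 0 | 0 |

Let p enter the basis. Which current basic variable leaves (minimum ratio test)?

w3

Column p entries and ratios — w1: 12/3 = 4; w2: 15/1 = 15; w3: 8/3 = 8/3.
Smallest ratio is 8/3 in the row of w3, so w3 leaves.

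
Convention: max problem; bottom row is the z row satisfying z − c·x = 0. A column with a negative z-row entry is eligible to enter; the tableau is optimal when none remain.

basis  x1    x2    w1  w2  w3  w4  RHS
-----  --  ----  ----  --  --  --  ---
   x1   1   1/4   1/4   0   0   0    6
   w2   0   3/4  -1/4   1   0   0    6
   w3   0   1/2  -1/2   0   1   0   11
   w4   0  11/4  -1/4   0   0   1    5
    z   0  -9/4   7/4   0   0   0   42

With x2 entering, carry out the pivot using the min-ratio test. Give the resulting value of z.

Ratio test on column x2 — row 1: 6/(1/4) = 24; row 2: 6/(3/4) = 8; row 3: 11/(1/2) = 22; row 4: 5/(11/4) = 20/11. Minimum is 20/11 at row 4 (w4 leaves); pivot element 11/4.
Pivot on row 4; the z-row RHS becomes 42 − (-9/4)·(20/11) = 507/11.

507/11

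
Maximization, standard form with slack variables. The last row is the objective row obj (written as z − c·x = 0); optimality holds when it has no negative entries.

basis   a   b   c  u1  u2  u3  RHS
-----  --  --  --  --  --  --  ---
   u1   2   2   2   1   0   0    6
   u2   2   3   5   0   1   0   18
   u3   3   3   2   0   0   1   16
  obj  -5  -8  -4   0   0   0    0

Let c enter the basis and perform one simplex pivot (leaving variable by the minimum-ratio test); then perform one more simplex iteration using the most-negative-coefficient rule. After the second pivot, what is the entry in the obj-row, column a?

3

Ratio test on column c — row 1: 6/2 = 3; row 2: 18/5 = 18/5; row 3: 16/2 = 8. Minimum is 3 at row 1 (u1 leaves); pivot element 2.
Divide row 1 by 2; eliminate column c from the other rows.
Second iteration: most negative obj-row entry is -4 in column b, so b enters.
Ratio test on column b — row 1: 3/1 = 3; row 2: entry -2 ≤ 0; row 3: 10/1 = 10. Minimum is 3 at row 1 (c leaves); pivot element 1.
Divide row 1 by 1; eliminate column b from the other rows.
After both pivots, the entry at the obj-row, column a is 3.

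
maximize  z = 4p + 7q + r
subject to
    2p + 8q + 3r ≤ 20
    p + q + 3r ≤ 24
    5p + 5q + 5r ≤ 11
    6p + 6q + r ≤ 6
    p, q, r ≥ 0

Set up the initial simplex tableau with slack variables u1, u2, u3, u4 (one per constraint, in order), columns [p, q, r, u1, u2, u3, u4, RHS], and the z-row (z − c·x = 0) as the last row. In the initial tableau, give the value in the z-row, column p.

-4

The z-row carries the negated objective coefficients: the p entry is -4.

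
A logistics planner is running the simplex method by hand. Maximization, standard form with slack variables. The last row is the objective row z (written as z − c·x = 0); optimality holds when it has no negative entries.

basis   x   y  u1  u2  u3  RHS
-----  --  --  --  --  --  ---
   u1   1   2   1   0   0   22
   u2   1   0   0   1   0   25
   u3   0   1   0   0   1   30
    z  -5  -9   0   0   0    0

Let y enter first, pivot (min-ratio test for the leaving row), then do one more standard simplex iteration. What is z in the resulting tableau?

Ratio test on column y — row 1: 22/2 = 11; row 2: entry 0 ≤ 0; row 3: 30/1 = 30. Minimum is 11 at row 1 (u1 leaves); pivot element 2.
Pivot on row 1; the z-row RHS becomes 0 − (-9)·11 = 99.
Next entering variable (most negative z-row entry -1/2): x.
Ratio test on column x — row 1: 11/(1/2) = 22; row 2: 25/1 = 25; row 3: entry -1/2 ≤ 0. Minimum is 22 at row 1 (y leaves); pivot element 1/2.
After the second pivot the z-row RHS is 99 − (-1/2)·22 = 110.

110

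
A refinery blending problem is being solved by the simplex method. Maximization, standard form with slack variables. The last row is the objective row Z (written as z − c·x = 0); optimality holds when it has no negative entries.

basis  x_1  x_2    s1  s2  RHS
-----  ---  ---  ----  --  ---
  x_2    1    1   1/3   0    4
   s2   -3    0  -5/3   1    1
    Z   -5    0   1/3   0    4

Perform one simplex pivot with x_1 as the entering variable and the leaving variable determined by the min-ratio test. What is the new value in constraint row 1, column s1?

1/3

Ratio test on column x_1 — row 1: 4/1 = 4; row 2: entry -3 ≤ 0. Minimum is 4 at row 1 (x_2 leaves); pivot element 1.
Divide row 1 by 1; eliminate column x_1 from the other rows.
In the new row 1, the s1 entry is the old entry divided by the pivot: (1/3)/1 = 1/3.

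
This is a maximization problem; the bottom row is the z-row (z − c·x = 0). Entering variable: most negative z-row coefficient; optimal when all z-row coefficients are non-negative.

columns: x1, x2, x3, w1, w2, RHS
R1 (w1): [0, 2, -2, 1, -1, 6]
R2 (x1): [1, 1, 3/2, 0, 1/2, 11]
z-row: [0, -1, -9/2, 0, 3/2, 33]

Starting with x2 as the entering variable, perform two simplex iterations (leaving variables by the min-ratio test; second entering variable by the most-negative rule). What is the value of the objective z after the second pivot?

268/5

Ratio test on column x2 — row 1: 6/2 = 3; row 2: 11/1 = 11. Minimum is 3 at row 1 (w1 leaves); pivot element 2.
Pivot on row 1; the z-row RHS becomes 33 − (-1)·3 = 36.
Next entering variable (most negative z-row entry -11/2): x3.
Ratio test on column x3 — row 1: entry -1 ≤ 0; row 2: 8/(5/2) = 16/5. Minimum is 16/5 at row 2 (x1 leaves); pivot element 5/2.
After the second pivot the z-row RHS is 36 − (-11/2)·(16/5) = 268/5.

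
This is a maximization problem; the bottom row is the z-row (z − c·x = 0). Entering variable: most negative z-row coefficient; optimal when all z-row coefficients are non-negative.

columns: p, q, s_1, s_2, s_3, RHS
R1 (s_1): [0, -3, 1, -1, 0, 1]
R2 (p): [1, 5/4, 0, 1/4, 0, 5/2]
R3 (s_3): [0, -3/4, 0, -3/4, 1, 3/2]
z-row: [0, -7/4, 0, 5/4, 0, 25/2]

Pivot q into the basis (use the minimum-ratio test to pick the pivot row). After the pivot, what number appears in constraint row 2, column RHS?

Ratio test on column q — row 1: entry -3 ≤ 0; row 2: (5/2)/(5/4) = 2; row 3: entry -3/4 ≤ 0. Minimum is 2 at row 2 (p leaves); pivot element 5/4.
Divide row 2 by 5/4; eliminate column q from the other rows.
In the new row 2, the RHS entry is the old entry divided by the pivot: (5/2)/(5/4) = 2.

2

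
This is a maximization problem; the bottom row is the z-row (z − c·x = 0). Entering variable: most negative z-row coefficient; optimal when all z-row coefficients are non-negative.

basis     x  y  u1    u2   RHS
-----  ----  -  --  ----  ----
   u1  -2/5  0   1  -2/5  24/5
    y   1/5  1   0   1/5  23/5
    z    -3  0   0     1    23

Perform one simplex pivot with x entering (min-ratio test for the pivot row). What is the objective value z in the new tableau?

Ratio test on column x — row 1: entry -2/5 ≤ 0; row 2: (23/5)/(1/5) = 23. Minimum is 23 at row 2 (y leaves); pivot element 1/5.
Pivot on row 2; the z-row RHS becomes 23 − (-3)·23 = 92.

92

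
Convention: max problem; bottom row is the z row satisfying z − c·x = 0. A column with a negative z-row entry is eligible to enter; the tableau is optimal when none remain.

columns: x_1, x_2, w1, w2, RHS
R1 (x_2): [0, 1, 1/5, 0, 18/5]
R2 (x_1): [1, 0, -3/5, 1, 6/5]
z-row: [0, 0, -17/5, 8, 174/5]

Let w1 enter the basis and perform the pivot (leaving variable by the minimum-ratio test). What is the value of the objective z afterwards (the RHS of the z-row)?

Ratio test on column w1 — row 1: (18/5)/(1/5) = 18; row 2: entry -3/5 ≤ 0. Minimum is 18 at row 1 (x_2 leaves); pivot element 1/5.
Pivot on row 1; the z-row RHS becomes 174/5 − (-17/5)·18 = 96.

96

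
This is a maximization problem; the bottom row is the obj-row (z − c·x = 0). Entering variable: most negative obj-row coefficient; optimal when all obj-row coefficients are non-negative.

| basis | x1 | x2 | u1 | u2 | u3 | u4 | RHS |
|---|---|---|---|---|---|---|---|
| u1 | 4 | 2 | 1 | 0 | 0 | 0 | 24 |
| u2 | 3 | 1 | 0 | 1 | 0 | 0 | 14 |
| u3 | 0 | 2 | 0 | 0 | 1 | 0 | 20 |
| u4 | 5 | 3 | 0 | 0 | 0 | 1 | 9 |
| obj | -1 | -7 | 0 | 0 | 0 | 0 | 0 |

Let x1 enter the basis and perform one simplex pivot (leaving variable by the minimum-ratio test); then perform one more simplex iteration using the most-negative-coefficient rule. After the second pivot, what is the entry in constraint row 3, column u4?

-2/3

Ratio test on column x1 — row 1: 24/4 = 6; row 2: 14/3 = 14/3; row 3: entry 0 ≤ 0; row 4: 9/5 = 9/5. Minimum is 9/5 at row 4 (u4 leaves); pivot element 5.
Divide row 4 by 5; eliminate column x1 from the other rows.
Second iteration: most negative obj-row entry is -32/5 in column x2, so x2 enters.
Ratio test on column x2 — row 1: entry -2/5 ≤ 0; row 2: entry -4/5 ≤ 0; row 3: 20/2 = 10; row 4: (9/5)/(3/5) = 3. Minimum is 3 at row 4 (x1 leaves); pivot element 3/5.
Divide row 4 by 3/5; eliminate column x2 from the other rows.
After both pivots, the entry at constraint row 3, column u4 is -2/3.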